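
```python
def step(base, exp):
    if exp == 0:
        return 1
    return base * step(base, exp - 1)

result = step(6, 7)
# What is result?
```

step(6, 7) = 6 * 6 * 6 * 6 * 6 * 6 * 6 = 279936

Answer: 279936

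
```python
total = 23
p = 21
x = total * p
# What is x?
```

Trace:
`total = 23` → total = 23
`p = 21` → p = 21
`x = total * p` → x = 483
So x = 483

Answer: 483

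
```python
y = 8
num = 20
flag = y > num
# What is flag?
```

Trace:
`y = 8` → y = 8
`num = 20` → num = 20
`flag = y > num` → flag = False
So flag = False

Answer: False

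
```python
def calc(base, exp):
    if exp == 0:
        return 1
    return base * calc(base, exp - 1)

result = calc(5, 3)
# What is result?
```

calc(5, 3) = 5 * 5 * 5 = 125

Answer: 125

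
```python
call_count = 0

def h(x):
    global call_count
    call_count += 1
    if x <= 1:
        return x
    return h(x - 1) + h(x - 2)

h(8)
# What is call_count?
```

Calls(x) = 1 + Calls(x-1) + Calls(x-2); Calls(0)=Calls(1)=1. For x=8 this gives 67.

Answer: 67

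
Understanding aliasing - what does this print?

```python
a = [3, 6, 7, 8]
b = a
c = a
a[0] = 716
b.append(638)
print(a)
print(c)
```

Key concept: multiple aliases.
Step by step:
`a = [3, 6, 7, 8]` → a = [3, 6, 7, 8]
`b = a` → b = [3, 6, 7, 8] (same object as a)
`c = a` → c = [3, 6, 7, 8] (same object as a, b)
`a[0] = 716` → a = [716, 6, 7, 8] (same object as b, c); b = [716, 6, 7, 8] (same object as a, c); c = [716, 6, 7, 8] (same object as a, b)
`b.append(638)` → a = [716, 6, 7, 8, 638] (same object as b, c); b = [716, 6, 7, 8, 638] (same object as a, c); c = [716, 6, 7, 8, 638] (same object as a, b)
`print(a)` → prints [716, 6, 7, 8, 638]
`print(c)` → prints [716, 6, 7, 8, 638]

Answer:
[716, 6, 7, 8, 638]
[716, 6, 7, 8, 638]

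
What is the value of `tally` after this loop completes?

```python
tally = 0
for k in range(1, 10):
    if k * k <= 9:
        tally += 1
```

Count numbers where k² ≤ 9
`tally` takes the values: 0 → 1 → 2 → 3

Answer: 3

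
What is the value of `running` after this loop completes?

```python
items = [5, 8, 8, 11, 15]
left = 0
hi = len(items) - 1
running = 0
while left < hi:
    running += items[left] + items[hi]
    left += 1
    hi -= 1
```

Sum of pairs from ends
`running` takes the values: 0 → 20 → 39

Answer: 39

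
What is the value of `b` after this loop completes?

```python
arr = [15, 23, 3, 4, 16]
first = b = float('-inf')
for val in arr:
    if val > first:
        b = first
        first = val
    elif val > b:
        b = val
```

Second largest (with repeats) in [15, 23, 3, 4, 16]
`b` takes the values: -inf → 15 → 16

Answer: 16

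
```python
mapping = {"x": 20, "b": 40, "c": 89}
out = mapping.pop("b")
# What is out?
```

Trace:
`mapping = {"x": 20, "b": 40, "c": 89}` → mapping = {'x': 20, 'b': 40, 'c': 89}
`out = mapping.pop("b")` → mapping = {'x': 20, 'c': 89}; out = 40
So out = 40

Answer: 40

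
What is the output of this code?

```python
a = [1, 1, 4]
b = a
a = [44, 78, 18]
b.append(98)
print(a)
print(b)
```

Key concept: rebinding vs mutation: a is rebound to a new list, b still points at the original.
Step by step:
`a = [1, 1, 4]` → a = [1, 1, 4]
`b = a` → b = [1, 1, 4] (same object as a)
`a = [44, 78, 18]` → a = [44, 78, 18]
`b.append(98)` → b = [1, 1, 4, 98]
`print(a)` → prints [44, 78, 18]
`print(b)` → prints [1, 1, 4, 98]

Answer:
[44, 78, 18]
[1, 1, 4, 98]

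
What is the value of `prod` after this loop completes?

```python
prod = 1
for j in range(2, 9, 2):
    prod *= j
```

Product of even numbers 2 to 8
`prod` takes the values: 1 → 2 → 8 → 48 → 384

Answer: 384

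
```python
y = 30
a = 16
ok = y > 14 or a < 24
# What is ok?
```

Trace:
`y = 30` → y = 30
`a = 16` → a = 16
`ok = y > 14 or a < 24` → ok = True
So ok = True

Answer: True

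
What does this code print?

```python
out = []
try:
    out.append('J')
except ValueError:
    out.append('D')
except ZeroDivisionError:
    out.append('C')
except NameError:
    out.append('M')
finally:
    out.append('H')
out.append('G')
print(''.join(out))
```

Execution trace: 'J' (try body, no exception) → 'H' (finally) → 'G' (after the try/except). Output: JHG

Answer: JHG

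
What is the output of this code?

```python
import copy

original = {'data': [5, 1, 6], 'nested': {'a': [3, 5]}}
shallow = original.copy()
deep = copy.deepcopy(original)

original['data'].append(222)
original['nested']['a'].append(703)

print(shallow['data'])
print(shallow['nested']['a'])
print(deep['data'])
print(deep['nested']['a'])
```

Key concept: comparing shallow vs deep copy.
Step by step:
`original = {'data': [5, 1, 6], 'nested': {'a': [3, 5]}}` → original = {'data': [5, 1, 6], 'nested': {'a': [3, 5]}}
`shallow = original.copy()` → shallow = {'data': [5, 1, 6], 'nested': {'a': [3, 5]}}
`deep = copy.deepcopy(original)` → deep = {'data': [5, 1, 6], 'nested': {'a': [3, 5]}}
`original['data'].append(222)` → original = {'data': [5, 1, 6, 222], 'nested': {'a': [3, 5]}}; shallow = {'data': [5, 1, 6, 222], 'nested': {'a': [3, 5]}}
`original['nested']['a'].append(703)` → original = {'data': [5, 1, 6, 222], 'nested': {'a': [3, 5, 703]}}; shallow = {'data': [5, 1, 6, 222], 'nested': {'a': [3, 5, 703]}}
`print(shallow['data'])` → prints [5, 1, 6, 222]
`print(shallow['nested']['a'])` → prints [3, 5, 703]
`print(deep['data'])` → prints [5, 1, 6]
`print(deep['nested']['a'])` → prints [3, 5]

Answer:
[5, 1, 6, 222]
[3, 5, 703]
[5, 1, 6]
[3, 5]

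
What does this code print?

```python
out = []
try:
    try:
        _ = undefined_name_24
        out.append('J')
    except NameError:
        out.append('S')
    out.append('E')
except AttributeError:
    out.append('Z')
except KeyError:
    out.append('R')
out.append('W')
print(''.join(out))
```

Execution trace: 'S' (inner except NameError) → 'E' (try body, no exception) → 'W' (after the try/except). Output: SEW

Answer: SEW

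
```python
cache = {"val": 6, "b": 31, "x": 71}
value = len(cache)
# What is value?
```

Trace:
`cache = {"val": 6, "b": 31, "x": 71}` → cache = {'val': 6, 'b': 31, 'x': 71}
`value = len(cache)` → value = 3
So value = 3

Answer: 3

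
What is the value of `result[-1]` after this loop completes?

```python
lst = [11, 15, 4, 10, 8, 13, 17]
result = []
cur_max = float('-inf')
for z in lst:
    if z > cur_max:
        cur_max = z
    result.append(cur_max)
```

Running max ends at 17
`result` takes the values: [] → [11] → [11, 15] → [11, 15, 15] → [11, 15, 15, 15] → [11, 15, 15, 15, 15] → [11, 15, 15, 15, 15, 15] → [11, 15, 15, 15, 15, 15, 17]
So `result[-1]` = 17

Answer: 17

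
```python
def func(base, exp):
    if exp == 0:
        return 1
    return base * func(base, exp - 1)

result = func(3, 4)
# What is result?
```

func(3, 4) = 3 * 3 * 3 * 3 = 81

Answer: 81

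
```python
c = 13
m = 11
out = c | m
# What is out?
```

Trace:
`c = 13` → c = 13
`m = 11` → m = 11
`out = c | m` → out = 15
So out = 15

Answer: 15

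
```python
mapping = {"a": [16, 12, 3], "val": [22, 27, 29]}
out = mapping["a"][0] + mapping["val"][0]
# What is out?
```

Trace:
`mapping = {"a": [16, 12, 3], "val": [22, 27, 29]}` → mapping = {'a': [16, 12, 3], 'val': [22, 27, 29]}
`out = mapping["a"][0] + mapping["val"][0]` → out = 38
So out = 38

Answer: 38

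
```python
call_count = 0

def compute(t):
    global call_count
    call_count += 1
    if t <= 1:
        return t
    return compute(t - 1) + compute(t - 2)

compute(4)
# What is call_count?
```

Calls(t) = 1 + Calls(t-1) + Calls(t-2); Calls(0)=Calls(1)=1. For t=4 this gives 9.

Answer: 9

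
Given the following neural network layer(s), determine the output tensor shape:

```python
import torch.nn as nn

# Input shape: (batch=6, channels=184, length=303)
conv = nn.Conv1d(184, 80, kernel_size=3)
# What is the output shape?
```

Input: (6, 184, 303) -> Output: (6, 80, 301)

Answer: (6, 80, 301)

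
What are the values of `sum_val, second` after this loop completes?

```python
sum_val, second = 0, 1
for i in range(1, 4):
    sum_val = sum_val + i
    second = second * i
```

Sum and factorial of 1 to 3
`sum_val, second` takes the values: (0, 1) → (1, 1) → (3, 1) → (3, 2) → (6, 2) → (6, 6)

Answer: 6, 6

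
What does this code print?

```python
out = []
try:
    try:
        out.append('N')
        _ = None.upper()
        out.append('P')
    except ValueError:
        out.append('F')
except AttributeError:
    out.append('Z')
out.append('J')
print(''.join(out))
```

Execution trace: 'N' (try body) → 'Z' (outer except AttributeError) → 'J' (after the try/except). Output: NZJ

Answer: NZJ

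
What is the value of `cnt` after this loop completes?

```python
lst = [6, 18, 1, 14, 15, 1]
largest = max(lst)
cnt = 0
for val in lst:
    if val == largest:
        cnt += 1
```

Count of max value 18 in [6, 18, 1, 14, 15, 1]
`cnt` takes the values: 0 → 1

Answer: 1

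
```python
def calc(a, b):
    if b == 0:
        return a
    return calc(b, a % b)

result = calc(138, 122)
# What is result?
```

calc(138, 122) -> calc(122, 16) -> calc(16, 10) -> calc(10, 6) -> calc(6, 4) -> calc(4, 2) -> calc(2, 0) -> 2

Answer: 2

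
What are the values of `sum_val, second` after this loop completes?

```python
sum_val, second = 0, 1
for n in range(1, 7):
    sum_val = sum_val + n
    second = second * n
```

Sum and factorial of 1 to 6
`sum_val, second` takes the values: (0, 1) → (1, 1) → (3, 1) → (3, 2) → (6, 2) → (6, 6) → (10, 6) → (10, 24) → (15, 24) → (15, 120) → (21, 120) → (21, 720)

Answer: 21, 720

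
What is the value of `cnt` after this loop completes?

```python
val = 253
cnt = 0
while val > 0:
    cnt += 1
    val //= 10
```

Count digits by repeated division by 10
`cnt` takes the values: 0 → 1 → 2 → 3

Answer: 3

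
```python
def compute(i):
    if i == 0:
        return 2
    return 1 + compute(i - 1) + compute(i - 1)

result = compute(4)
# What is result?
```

compute(i) = 1 + 2·compute(i-1), compute(0)=2. Closed form: (2+1)·2^4 - 1 = 47.

Answer: 47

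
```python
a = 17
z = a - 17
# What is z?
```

Trace:
`a = 17` → a = 17
`z = a - 17` → z = 0
So z = 0

Answer: 0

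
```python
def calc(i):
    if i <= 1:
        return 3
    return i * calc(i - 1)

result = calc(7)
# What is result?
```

calc(7) = 7 * 6 * 5 * 4 * 3 * 2 * 3 = 15120

Answer: 15120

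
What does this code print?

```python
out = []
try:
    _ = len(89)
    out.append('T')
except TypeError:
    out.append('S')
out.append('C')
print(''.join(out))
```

Execution trace: 'S' (except TypeError) → 'C' (after the try/except). Output: SC

Answer: SC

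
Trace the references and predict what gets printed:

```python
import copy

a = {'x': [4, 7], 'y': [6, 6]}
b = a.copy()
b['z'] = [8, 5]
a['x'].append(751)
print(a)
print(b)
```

Key concept: shallow copy of dict with mutable values.
Step by step:
`a = {'x': [4, 7], 'y': [6, 6]}` → a = {'x': [4, 7], 'y': [6, 6]}
`b = a.copy()` → b = {'x': [4, 7], 'y': [6, 6]}
`b['z'] = [8, 5]` → b = {'x': [4, 7], 'y': [6, 6], 'z': [8, 5]}
`a['x'].append(751)` → a = {'x': [4, 7, 751], 'y': [6, 6]}; b = {'x': [4, 7, 751], 'y': [6, 6], 'z': [8, 5]}
`print(a)` → prints {'x': [4, 7, 751], 'y': [6, 6]}
`print(b)` → prints {'x': [4, 7, 751], 'y': [6, 6], 'z': [8, 5]}

Answer:
{'x': [4, 7, 751], 'y': [6, 6]}
{'x': [4, 7, 751], 'y': [6, 6], 'z': [8, 5]}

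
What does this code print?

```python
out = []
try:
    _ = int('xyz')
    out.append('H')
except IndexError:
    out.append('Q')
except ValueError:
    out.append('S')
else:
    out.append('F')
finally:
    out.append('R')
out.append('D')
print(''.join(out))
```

Execution trace: 'S' (except ValueError) → 'R' (finally) → 'D' (after the try/except). Output: SRD

Answer: SRD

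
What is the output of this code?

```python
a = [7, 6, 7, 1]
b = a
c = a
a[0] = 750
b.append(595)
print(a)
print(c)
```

Key concept: multiple aliases.
Step by step:
`a = [7, 6, 7, 1]` → a = [7, 6, 7, 1]
`b = a` → b = [7, 6, 7, 1] (same object as a)
`c = a` → c = [7, 6, 7, 1] (same object as a, b)
`a[0] = 750` → a = [750, 6, 7, 1] (same object as b, c); b = [750, 6, 7, 1] (same object as a, c); c = [750, 6, 7, 1] (same object as a, b)
`b.append(595)` → a = [750, 6, 7, 1, 595] (same object as b, c); b = [750, 6, 7, 1, 595] (same object as a, c); c = [750, 6, 7, 1, 595] (same object as a, b)
`print(a)` → prints [750, 6, 7, 1, 595]
`print(c)` → prints [750, 6, 7, 1, 595]

Answer:
[750, 6, 7, 1, 595]
[750, 6, 7, 1, 595]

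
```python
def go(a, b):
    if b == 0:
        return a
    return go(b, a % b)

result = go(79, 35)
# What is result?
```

go(79, 35) -> go(35, 9) -> go(9, 8) -> go(8, 1) -> go(1, 0) -> 1

Answer: 1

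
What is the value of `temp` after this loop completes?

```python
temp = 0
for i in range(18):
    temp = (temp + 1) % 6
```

Increment mod 6, 18 times = 0
`temp` takes the values: 0 → 1 → 2 → 3 → 4 → 5 → 0 → 1 → 2 → 3 → 4 → 5 → 0 → 1 → 2 → 3 → 4 → 5 → 0

Answer: 0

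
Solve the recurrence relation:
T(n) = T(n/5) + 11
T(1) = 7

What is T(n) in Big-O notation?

Each step divides n by 5 and adds 11. After log_5(n) steps we reach T(1)=7. So T(n) = 11·log_5(n) + 7 = O(log n).

Answer: O(log n)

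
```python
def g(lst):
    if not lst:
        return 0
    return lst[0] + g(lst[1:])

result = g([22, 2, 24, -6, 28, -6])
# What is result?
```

22 + 2 + 24 + (-6) + 28 + (-6) + 0 = 64

Answer: 64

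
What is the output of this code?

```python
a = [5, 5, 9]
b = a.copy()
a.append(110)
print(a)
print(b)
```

Key concept: list.copy() creates independent copy.
Step by step:
`a = [5, 5, 9]` → a = [5, 5, 9]
`b = a.copy()` → b = [5, 5, 9]
`a.append(110)` → a = [5, 5, 9, 110]
`print(a)` → prints [5, 5, 9, 110]
`print(b)` → prints [5, 5, 9]

Answer:
[5, 5, 9, 110]
[5, 5, 9]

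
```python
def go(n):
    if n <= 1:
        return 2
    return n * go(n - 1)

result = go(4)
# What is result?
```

go(4) = 4 * 3 * 2 * 2 = 48

Answer: 48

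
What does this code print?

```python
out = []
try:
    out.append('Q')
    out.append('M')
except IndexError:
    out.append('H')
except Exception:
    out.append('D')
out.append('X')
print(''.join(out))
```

Execution trace: 'Q' (try body) → 'M' (try body, no exception) → 'X' (after the try/except). Output: QMX

Answer: QMX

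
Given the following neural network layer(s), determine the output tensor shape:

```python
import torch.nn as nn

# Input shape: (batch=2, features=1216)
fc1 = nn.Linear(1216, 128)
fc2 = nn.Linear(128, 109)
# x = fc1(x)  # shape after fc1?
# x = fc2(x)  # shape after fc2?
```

Input: (2, 1216) -> after fc1: (2, 128) -> Output: (2, 109)

Answer: (2, 109)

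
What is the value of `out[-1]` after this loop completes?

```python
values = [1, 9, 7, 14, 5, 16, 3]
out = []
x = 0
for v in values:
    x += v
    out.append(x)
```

Cumulative sum ends at 55
`out` takes the values: [] → [1] → [1, 10] → [1, 10, 17] → [1, 10, 17, 31] → [1, 10, 17, 31, 36] → [1, 10, 17, 31, 36, 52] → [1, 10, 17, 31, 36, 52, 55]
So `out[-1]` = 55

Answer: 55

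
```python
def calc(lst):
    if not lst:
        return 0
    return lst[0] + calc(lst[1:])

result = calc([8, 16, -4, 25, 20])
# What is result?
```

8 + 16 + (-4) + 25 + 20 + 0 = 65

Answer: 65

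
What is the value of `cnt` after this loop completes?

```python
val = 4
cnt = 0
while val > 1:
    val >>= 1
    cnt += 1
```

Count right shifts until 1
`cnt` takes the values: 0 → 1 → 2

Answer: 2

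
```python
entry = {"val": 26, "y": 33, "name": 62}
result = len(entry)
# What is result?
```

Trace:
`entry = {"val": 26, "y": 33, "name": 62}` → entry = {'val': 26, 'y': 33, 'name': 62}
`result = len(entry)` → result = 3
So result = 3

Answer: 3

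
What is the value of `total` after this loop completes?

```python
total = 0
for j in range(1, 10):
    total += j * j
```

Sum of squares 1² to 9² = 285
`total` takes the values: 0 → 1 → 5 → 14 → 30 → 55 → 91 → 140 → 204 → 285

Answer: 285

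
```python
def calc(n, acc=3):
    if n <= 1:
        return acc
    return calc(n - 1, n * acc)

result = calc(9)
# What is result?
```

Accumulator trace (n, acc): (9, 3) -> (8, 27) -> (7, 216) -> (6, 1512) -> (5, 9072) -> (4, 45360) -> (3, 181440) -> (2, 544320) -> (1, 1088640) -> return 1088640

Answer: 1088640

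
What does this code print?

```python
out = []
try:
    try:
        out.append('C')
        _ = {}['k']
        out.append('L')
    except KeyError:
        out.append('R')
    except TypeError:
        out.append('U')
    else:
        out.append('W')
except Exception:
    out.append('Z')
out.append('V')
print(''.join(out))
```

Execution trace: 'C' (inner try body) → 'R' (inner except KeyError) → 'V' (after the try/except). Output: CRV

Answer: CRV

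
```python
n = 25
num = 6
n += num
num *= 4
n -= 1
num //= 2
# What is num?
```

Trace:
`n = 25` → n = 25
`num = 6` → num = 6
`n += num` → n = 31
`num *= 4` → num = 24
`n -= 1` → n = 30
`num //= 2` → num = 12
So num = 12

Answer: 12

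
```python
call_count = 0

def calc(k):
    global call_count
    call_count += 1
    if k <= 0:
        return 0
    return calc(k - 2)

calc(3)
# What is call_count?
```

Linear recursion stepping by 2: 3 calls from k=3 down to ≤0.

Answer: 3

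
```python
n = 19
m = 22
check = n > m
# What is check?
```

Trace:
`n = 19` → n = 19
`m = 22` → m = 22
`check = n > m` → check = False
So check = False

Answer: False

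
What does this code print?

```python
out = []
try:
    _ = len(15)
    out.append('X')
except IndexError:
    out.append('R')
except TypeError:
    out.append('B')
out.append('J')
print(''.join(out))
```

Execution trace: 'B' (except TypeError) → 'J' (after the try/except). Output: BJ

Answer: BJ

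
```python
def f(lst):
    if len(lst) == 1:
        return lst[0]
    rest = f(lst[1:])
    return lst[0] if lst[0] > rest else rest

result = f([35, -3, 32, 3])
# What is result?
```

Recursive max over [35, -3, 32, 3] = 35

Answer: 35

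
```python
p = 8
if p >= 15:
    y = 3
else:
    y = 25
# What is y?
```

Trace:
`p = 8` → p = 8
`if p >= 15: ...` → p >= 15 is False, take else branch → y = 25
So y = 25

Answer: 25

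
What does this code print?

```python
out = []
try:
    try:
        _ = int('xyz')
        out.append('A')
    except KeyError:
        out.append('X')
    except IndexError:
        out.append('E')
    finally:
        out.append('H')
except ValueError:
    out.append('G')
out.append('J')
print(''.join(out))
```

Execution trace: 'H' (inner finally) → 'G' (outer except ValueError) → 'J' (after the try/except). Output: HGJ

Answer: HGJ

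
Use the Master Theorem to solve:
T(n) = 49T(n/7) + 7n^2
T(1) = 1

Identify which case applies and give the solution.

a=49, b=7, f(n)=7n^2. log_7(49) = 2. Since c=2 = 2, Case 2 applies: T(n) = Θ(n^log_b(a) · log n) = O(n^2 log n).

Answer: O(n^2 log n) - Case 2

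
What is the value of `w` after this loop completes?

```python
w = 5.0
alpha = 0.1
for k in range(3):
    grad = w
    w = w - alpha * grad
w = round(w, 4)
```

Gradient descent: w = 5.0 * (1 - 0.1)^3
`w` takes the values: 5.0 → 4.5 → 4.05 → 3.645

Answer: 3.645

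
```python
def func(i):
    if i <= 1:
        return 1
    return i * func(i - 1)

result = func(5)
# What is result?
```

func(5) = 5 * 4 * 3 * 2 * 1 = 120

Answer: 120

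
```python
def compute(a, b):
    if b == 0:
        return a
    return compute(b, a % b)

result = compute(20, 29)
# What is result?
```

compute(20, 29) -> compute(29, 20) -> compute(20, 9) -> compute(9, 2) -> compute(2, 1) -> compute(1, 0) -> 1

Answer: 1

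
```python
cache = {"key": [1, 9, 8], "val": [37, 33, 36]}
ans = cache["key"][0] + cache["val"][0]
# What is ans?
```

Trace:
`cache = {"key": [1, 9, 8], "val": [37, 33, 36]}` → cache = {'key': [1, 9, 8], 'val': [37, 33, 36]}
`ans = cache["key"][0] + cache["val"][0]` → ans = 38
So ans = 38

Answer: 38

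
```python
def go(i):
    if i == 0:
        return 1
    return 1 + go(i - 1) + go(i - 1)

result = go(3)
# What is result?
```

go(i) = 1 + 2·go(i-1), go(0)=1. Closed form: (1+1)·2^3 - 1 = 15.

Answer: 15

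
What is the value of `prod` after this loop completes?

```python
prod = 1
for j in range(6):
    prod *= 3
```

3^6 = 729
`prod` takes the values: 1 → 3 → 9 → 27 → 81 → 243 → 729

Answer: 729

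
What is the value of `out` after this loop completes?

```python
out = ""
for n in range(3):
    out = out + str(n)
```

Concatenate digits 0 to 2
`out` takes the values: "" → "0" → "01" → "012"

Answer: "012"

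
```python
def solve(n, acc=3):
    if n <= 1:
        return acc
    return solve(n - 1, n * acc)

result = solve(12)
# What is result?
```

Accumulator trace (n, acc): (12, 3) -> (11, 36) -> (10, 396) -> (9, 3960) -> (8, 35640) -> (7, 285120) -> (6, 1995840) -> (5, 11975040) -> (4, 59875200) -> (3, 239500800) -> (2, 718502400) -> (1, 1437004800) -> return 1437004800

Answer: 1437004800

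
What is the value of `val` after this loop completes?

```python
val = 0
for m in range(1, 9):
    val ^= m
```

XOR of 1 to 8
`val` takes the values: 0 → 1 → 3 → 0 → 4 → 1 → 7 → 0 → 8

Answer: 8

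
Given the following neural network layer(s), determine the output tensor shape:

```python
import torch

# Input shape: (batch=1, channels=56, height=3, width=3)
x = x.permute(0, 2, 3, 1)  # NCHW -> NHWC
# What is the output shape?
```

Input: (1, 56, 3, 3) -> Output: (1, 3, 3, 56)

Answer: (1, 3, 3, 56)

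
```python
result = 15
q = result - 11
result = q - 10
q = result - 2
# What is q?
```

Trace:
`result = 15` → result = 15
`q = result - 11` → q = 4
`result = q - 10` → result = -6
`q = result - 2` → q = -8
So q = -8

Answer: -8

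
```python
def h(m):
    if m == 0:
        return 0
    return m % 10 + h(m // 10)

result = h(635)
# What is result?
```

Sum of digits of 635: 5 + 3 + 6 = 14

Answer: 14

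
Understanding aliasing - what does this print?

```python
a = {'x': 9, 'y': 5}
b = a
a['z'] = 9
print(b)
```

Key concept: dict aliasing.
Step by step:
`a = {'x': 9, 'y': 5}` → a = {'x': 9, 'y': 5}
`b = a` → b = {'x': 9, 'y': 5} (same object as a)
`a['z'] = 9` → a = {'x': 9, 'y': 5, 'z': 9} (same object as b); b = {'x': 9, 'y': 5, 'z': 9} (same object as a)
`print(b)` → prints {'x': 9, 'y': 5, 'z': 9}

Answer: {'x': 9, 'y': 5, 'z': 9}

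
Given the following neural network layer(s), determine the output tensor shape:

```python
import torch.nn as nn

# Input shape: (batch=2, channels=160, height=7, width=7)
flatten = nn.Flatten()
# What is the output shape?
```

Input: (2, 160, 7, 7) -> Output: (2, 7840)

Answer: (2, 7840)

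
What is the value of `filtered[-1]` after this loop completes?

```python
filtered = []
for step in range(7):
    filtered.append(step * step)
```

Last element of squares 0 to 6
`filtered` takes the values: [] → [0] → [0, 1] → [0, 1, 4] → [0, 1, 4, 9] → [0, 1, 4, 9, 16] → [0, 1, 4, 9, 16, 25] → [0, 1, 4, 9, 16, 25, 36]
So `filtered[-1]` = 36

Answer: 36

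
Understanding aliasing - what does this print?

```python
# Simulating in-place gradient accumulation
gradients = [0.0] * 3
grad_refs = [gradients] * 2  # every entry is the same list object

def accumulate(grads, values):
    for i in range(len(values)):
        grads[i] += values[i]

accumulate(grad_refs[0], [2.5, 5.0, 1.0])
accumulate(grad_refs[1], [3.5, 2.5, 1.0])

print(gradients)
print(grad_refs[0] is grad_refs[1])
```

Key concept: gradient accumulation aliasing.
Step by step:
`gradients = [0.0] * 3` → gradients = [0.0, 0.0, 0.0]
`grad_refs = [gradients] * 2` → grad_refs = [[0.0, 0.0, 0.0], [0.0, 0.0, 0.0]]
`accumulate(grad_refs[0], [2.5, 5.0, 1.0])` → gradients = [2.5, 5.0, 1.0]; grad_refs = [[2.5, 5.0, 1.0], [2.5, 5.0, 1.0]]
`accumulate(grad_refs[1], [3.5, 2.5, 1.0])` → gradients = [6.0, 7.5, 2.0]; grad_refs = [[6.0, 7.5, 2.0], [6.0, 7.5, 2.0]]
`print(gradients)` → prints [6.0, 7.5, 2.0]
`print(grad_refs[0] is grad_refs[1])` → prints True

Answer:
[6.0, 7.5, 2.0]
True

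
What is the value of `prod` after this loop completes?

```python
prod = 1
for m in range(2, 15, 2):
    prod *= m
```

Product of even numbers 2 to 14
`prod` takes the values: 1 → 2 → 8 → 48 → 384 → 3840 → 46080 → 645120

Answer: 645120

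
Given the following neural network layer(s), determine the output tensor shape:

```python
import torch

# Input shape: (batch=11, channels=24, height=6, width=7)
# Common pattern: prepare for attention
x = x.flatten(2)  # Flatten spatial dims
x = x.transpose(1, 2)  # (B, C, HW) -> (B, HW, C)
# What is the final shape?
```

Input: (11, 24, 6, 7) -> after flatten(2): (11, 24, 42) -> Output: (11, 42, 24)

Answer: (11, 42, 24)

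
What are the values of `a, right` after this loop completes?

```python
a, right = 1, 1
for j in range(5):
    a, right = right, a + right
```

Fibonacci: after 5 iterations
`a, right` takes the values: (1, 1) → (1, 2) → (2, 3) → (3, 5) → (5, 8) → (8, 13)

Answer: 8, 13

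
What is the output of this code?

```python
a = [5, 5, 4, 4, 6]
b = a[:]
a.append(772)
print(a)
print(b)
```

Key concept: slice [:] creates copy.
Step by step:
`a = [5, 5, 4, 4, 6]` → a = [5, 5, 4, 4, 6]
`b = a[:]` → b = [5, 5, 4, 4, 6]
`a.append(772)` → a = [5, 5, 4, 4, 6, 772]
`print(a)` → prints [5, 5, 4, 4, 6, 772]
`print(b)` → prints [5, 5, 4, 4, 6]

Answer:
[5, 5, 4, 4, 6, 772]
[5, 5, 4, 4, 6]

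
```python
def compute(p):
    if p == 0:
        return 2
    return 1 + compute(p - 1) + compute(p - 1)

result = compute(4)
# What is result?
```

compute(p) = 1 + 2·compute(p-1), compute(0)=2. Closed form: (2+1)·2^4 - 1 = 47.

Answer: 47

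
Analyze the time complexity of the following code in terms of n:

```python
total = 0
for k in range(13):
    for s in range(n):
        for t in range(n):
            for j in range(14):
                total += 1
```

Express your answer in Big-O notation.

Each loop level contributes: 1 × n × n × 1. Multiplying the contributions gives O(n^2).

Answer: O(n^2)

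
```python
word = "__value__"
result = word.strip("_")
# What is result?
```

Trace:
`word = "__value__"` → word = '__value__'
`result = word.strip("_")` → result = 'value'
So result = 'value'

Answer: 'value'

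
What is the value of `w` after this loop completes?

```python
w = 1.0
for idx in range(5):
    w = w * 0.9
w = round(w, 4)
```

Exponential decay: 1.0 * 0.9^5
`w` takes the values: 1.0 → 0.9 → 0.81 → 0.729 → 0.6561 → 0.59049 → 0.5905

Answer: 0.5905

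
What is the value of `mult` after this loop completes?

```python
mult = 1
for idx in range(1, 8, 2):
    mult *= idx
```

Product of 1, 3, 5, ... up to 7
`mult` takes the values: 1 → 3 → 15 → 105

Answer: 105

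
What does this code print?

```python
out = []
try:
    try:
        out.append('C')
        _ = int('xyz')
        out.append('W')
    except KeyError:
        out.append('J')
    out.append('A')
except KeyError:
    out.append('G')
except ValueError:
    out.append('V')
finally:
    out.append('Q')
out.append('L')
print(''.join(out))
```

Execution trace: 'C' (inner try body) → 'V' (except ValueError) → 'Q' (finally) → 'L' (after the try/except). Output: CVQL

Answer: CVQL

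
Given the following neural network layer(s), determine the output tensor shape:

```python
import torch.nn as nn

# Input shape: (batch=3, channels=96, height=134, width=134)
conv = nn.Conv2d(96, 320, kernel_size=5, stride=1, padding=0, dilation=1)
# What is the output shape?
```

Input: (3, 96, 134, 134) -> Output: (3, 320, 130, 130)

Answer: (3, 320, 130, 130)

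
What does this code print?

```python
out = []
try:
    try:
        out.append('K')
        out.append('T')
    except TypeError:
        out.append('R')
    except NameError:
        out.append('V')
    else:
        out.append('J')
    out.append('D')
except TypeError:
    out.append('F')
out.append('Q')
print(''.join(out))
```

Execution trace: 'K' (inner try body) → 'T' (inner try body, no exception) → 'J' (inner else) → 'D' (try body, no exception) → 'Q' (after the try/except). Output: KTJDQ

Answer: KTJDQ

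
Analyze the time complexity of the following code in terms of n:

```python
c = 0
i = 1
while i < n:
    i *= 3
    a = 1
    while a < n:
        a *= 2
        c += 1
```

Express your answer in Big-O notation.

Each loop level contributes: log n × log n. Multiplying the contributions gives O(log² n).

Answer: O(log² n)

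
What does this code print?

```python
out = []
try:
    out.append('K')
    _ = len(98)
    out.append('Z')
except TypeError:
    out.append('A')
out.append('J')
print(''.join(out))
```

Execution trace: 'K' (try body) → 'A' (except TypeError) → 'J' (after the try/except). Output: KAJ

Answer: KAJ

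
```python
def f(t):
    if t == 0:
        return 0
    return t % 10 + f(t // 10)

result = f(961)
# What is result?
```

Sum of digits of 961: 1 + 6 + 9 = 16

Answer: 16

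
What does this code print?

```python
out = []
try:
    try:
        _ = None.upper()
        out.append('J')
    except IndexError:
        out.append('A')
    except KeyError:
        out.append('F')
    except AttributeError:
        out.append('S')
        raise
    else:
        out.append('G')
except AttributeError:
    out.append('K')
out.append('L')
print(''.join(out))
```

Execution trace: 'S' (inner except AttributeError) → 'K' (outer except AttributeError) → 'L' (after the try/except). Output: SKL

Answer: SKL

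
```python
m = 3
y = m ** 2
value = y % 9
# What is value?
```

Trace:
`m = 3` → m = 3
`y = m ** 2` → y = 9
`value = y % 9` → value = 0
So value = 0

Answer: 0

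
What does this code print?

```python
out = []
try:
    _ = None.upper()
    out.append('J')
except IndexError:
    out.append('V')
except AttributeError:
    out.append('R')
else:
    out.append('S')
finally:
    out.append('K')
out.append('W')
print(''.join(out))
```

Execution trace: 'R' (except AttributeError) → 'K' (finally) → 'W' (after the try/except). Output: RKW

Answer: RKW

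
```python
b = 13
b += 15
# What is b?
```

Trace:
`b = 13` → b = 13
`b += 15` → b = 28
So b = 28

Answer: 28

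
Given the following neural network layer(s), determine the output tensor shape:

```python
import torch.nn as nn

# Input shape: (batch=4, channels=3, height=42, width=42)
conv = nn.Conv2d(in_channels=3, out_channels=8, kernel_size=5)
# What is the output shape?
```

Input: (4, 3, 42, 42) -> Output: (4, 8, 38, 38)

Answer: (4, 8, 38, 38)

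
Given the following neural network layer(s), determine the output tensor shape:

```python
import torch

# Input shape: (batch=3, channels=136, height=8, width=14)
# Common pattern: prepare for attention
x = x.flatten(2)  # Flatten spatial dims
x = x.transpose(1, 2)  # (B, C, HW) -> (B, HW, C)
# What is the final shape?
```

Input: (3, 136, 8, 14) -> after flatten(2): (3, 136, 112) -> Output: (3, 112, 136)

Answer: (3, 112, 136)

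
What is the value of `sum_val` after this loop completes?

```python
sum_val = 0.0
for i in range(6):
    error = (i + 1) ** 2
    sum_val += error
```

Sum of squared losses 1² + 2² + ... + 6²
`sum_val` takes the values: 0.0 → 1.0 → 5.0 → 14.0 → 30.0 → 55.0 → 91.0

Answer: 91.0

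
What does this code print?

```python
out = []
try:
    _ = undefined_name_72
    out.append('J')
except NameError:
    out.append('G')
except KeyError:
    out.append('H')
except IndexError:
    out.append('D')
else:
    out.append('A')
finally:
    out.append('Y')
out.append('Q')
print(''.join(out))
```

Execution trace: 'G' (except NameError) → 'Y' (finally) → 'Q' (after the try/except). Output: GYQ

Answer: GYQ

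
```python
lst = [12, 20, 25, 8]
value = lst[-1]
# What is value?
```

Trace:
`lst = [12, 20, 25, 8]` → lst = [12, 20, 25, 8]
`value = lst[-1]` → value = 8
So value = 8

Answer: 8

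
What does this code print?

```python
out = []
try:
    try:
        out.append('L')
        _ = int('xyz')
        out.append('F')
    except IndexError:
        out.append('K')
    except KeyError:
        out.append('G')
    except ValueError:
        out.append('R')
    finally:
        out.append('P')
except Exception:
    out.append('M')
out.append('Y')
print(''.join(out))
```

Execution trace: 'L' (inner try body) → 'R' (inner except ValueError) → 'P' (inner finally) → 'Y' (after the try/except). Output: LRPY

Answer: LRPY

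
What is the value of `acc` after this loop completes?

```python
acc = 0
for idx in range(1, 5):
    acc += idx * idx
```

Sum of squares 1² to 4² = 30
`acc` takes the values: 0 → 1 → 5 → 14 → 30

Answer: 30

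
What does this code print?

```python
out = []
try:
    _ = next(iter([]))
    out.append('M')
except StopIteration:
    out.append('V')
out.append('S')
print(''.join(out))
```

Execution trace: 'V' (except StopIteration) → 'S' (after the try/except). Output: VS

Answer: VS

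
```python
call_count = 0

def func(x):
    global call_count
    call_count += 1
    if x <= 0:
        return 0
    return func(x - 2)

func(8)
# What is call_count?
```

Linear recursion stepping by 2: 5 calls from x=8 down to ≤0.

Answer: 5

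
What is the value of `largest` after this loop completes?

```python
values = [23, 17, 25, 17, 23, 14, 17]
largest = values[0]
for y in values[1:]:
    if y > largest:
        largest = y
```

Maximum of [23, 17, 25, 17, 23, 14, 17]
`largest` takes the values: 23 → 25

Answer: 25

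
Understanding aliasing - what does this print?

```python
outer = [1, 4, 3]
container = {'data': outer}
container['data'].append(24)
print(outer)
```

Key concept: dict holds reference to list.
Step by step:
`outer = [1, 4, 3]` → outer = [1, 4, 3]
`container = {'data': outer}` → container = {'data': [1, 4, 3]}
`container['data'].append(24)` → outer = [1, 4, 3, 24]; container = {'data': [1, 4, 3, 24]}
`print(outer)` → prints [1, 4, 3, 24]

Answer: [1, 4, 3, 24]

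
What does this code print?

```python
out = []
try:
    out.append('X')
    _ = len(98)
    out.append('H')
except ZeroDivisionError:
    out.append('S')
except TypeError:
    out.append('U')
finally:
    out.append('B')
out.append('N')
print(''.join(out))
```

Execution trace: 'X' (try body) → 'U' (except TypeError) → 'B' (finally) → 'N' (after the try/except). Output: XUBN

Answer: XUBN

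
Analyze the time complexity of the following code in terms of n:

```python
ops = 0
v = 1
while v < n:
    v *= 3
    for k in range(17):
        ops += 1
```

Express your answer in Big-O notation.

Each loop level contributes: log n × 1. Multiplying the contributions gives O(log n).

Answer: O(log n)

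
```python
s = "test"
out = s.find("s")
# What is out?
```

Trace:
`s = "test"` → s = 'test'
`out = s.find("s")` → out = 2
So out = 2

Answer: 2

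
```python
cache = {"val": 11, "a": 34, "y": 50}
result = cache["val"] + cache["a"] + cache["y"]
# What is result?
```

Trace:
`cache = {"val": 11, "a": 34, "y": 50}` → cache = {'val': 11, 'a': 34, 'y': 50}
`result = cache["val"] + cache["a"] + cache["y"]` → result = 95
So result = 95

Answer: 95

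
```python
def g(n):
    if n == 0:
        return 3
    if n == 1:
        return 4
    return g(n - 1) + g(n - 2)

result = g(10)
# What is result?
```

Build up from base cases: g(0)=3, g(1)=4, g(2)=7, g(3)=11, g(4)=18, g(5)=29, g(6)=47, ..., g(10)=322

Answer: 322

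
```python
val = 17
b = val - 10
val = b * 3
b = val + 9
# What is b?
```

Trace:
`val = 17` → val = 17
`b = val - 10` → b = 7
`val = b * 3` → val = 21
`b = val + 9` → b = 30
So b = 30

Answer: 30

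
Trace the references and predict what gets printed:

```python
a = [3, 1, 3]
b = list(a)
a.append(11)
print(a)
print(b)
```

Key concept: list() constructor creates copy.
Step by step:
`a = [3, 1, 3]` → a = [3, 1, 3]
`b = list(a)` → b = [3, 1, 3]
`a.append(11)` → a = [3, 1, 3, 11]
`print(a)` → prints [3, 1, 3, 11]
`print(b)` → prints [3, 1, 3]

Answer:
[3, 1, 3, 11]
[3, 1, 3]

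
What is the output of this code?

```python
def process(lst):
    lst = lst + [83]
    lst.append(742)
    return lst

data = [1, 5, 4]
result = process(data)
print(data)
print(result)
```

Key concept: rebinding parameter vs mutation.
Step by step:
`data = [1, 5, 4]` → data = [1, 5, 4]
`result = process(data)` → result = [1, 5, 4, 83, 742]
`print(data)` → prints [1, 5, 4]
`print(result)` → prints [1, 5, 4, 83, 742]

Answer:
[1, 5, 4]
[1, 5, 4, 83, 742]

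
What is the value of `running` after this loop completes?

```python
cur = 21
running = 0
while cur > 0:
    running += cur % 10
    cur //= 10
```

Sum digits of 21
`running` takes the values: 0 → 1 → 3

Answer: 3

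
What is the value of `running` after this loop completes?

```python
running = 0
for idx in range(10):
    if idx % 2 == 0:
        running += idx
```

Sum of even numbers 0 to 9
`running` takes the values: 0 → 2 → 6 → 12 → 20

Answer: 20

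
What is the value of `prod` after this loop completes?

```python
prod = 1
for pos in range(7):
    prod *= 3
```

3^7 = 2187
`prod` takes the values: 1 → 3 → 9 → 27 → 81 → 243 → 729 → 2187

Answer: 2187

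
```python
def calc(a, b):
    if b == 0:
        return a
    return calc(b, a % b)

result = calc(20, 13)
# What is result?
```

calc(20, 13) -> calc(13, 7) -> calc(7, 6) -> calc(6, 1) -> calc(1, 0) -> 1

Answer: 1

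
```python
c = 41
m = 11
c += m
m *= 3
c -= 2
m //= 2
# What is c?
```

Trace:
`c = 41` → c = 41
`m = 11` → m = 11
`c += m` → c = 52
`m *= 3` → m = 33
`c -= 2` → c = 50
`m //= 2` → m = 16
So c = 50

Answer: 50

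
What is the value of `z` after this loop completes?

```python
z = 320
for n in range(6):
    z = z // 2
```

Halve 6 times: 320 // 2^6 = 5
`z` takes the values: 320 → 160 → 80 → 40 → 20 → 10 → 5

Answer: 5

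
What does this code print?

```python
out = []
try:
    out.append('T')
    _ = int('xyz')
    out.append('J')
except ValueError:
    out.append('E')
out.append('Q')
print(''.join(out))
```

Execution trace: 'T' (try body) → 'E' (except ValueError) → 'Q' (after the try/except). Output: TEQ

Answer: TEQ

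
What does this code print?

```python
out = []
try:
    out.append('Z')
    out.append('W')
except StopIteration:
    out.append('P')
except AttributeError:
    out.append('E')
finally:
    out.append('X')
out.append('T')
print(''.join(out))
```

Execution trace: 'Z' (try body) → 'W' (try body, no exception) → 'X' (finally) → 'T' (after the try/except). Output: ZWXT

Answer: ZWXT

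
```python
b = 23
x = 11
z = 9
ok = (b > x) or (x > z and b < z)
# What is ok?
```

Trace:
`b = 23` → b = 23
`x = 11` → x = 11
`z = 9` → z = 9
`ok = (b > x) or (x > z and b < z)` → ok = True
So ok = True

Answer: True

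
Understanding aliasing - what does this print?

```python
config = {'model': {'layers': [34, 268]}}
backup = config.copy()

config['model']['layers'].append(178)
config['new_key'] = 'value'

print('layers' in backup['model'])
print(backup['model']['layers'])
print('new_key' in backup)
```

Key concept: shallow copy gotcha with nested dict.
Step by step:
`config = {'model': {'layers': [34, 268]}}` → config = {'model': {'layers': [34, 268]}}
`backup = config.copy()` → backup = {'model': {'layers': [34, 268]}}
`config['model']['layers'].append(178)` → config = {'model': {'layers': [34, 268, 178]}}; backup = {'model': {'layers': [34, 268, 178]}}
`config['new_key'] = 'value'` → config = {'model': {'layers': [34, 268, 178]}, 'new_key': 'value'}
`print('layers' in backup['model'])` → prints True
`print(backup['model']['layers'])` → prints [34, 268, 178]
`print('new_key' in backup)` → prints False

Answer:
True
[34, 268, 178]
False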